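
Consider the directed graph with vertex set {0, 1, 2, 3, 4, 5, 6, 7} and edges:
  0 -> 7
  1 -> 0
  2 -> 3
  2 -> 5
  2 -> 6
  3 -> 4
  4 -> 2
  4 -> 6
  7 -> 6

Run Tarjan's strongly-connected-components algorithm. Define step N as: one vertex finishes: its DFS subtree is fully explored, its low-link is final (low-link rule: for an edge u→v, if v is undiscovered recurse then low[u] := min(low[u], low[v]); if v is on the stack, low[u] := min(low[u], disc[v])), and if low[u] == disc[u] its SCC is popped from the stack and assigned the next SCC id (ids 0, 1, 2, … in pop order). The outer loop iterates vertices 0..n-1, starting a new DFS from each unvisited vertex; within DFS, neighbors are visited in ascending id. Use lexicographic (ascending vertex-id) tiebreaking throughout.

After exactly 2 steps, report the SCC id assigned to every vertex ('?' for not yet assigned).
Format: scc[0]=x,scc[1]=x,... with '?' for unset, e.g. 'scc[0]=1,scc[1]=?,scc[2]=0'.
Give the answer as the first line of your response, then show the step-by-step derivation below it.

scc[0]=?,scc[1]=?,scc[2]=?,scc[3]=?,scc[4]=?,scc[5]=?,scc[6]=0,scc[7]=1

step 1: low=(low[0]=0,low[1]=?,low[2]=?,low[3]=?,low[4]=?,low[5]=?,low[6]=2,low[7]=1); scc=(scc[0]=?,scc[1]=?,scc[2]=?,scc[3]=?,scc[4]=?,scc[5]=?,scc[6]=0,scc[7]=?)
step 2: low=(low[0]=0,low[1]=?,low[2]=?,low[3]=?,low[4]=?,low[5]=?,low[6]=2,low[7]=1); scc=(scc[0]=?,scc[1]=?,scc[2]=?,scc[3]=?,scc[4]=?,scc[5]=?,scc[6]=0,scc[7]=1)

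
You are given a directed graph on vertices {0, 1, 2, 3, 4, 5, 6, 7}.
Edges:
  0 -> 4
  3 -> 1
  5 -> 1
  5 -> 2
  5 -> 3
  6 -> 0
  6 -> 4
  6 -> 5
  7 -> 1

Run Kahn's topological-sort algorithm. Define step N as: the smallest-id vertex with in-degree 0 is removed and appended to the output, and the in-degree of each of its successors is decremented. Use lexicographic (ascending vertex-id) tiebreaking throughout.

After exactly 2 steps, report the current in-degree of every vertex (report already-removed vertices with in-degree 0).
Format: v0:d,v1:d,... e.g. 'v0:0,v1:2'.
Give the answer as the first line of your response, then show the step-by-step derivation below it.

v0:0,v1:3,v2:1,v3:1,v4:0,v5:0,v6:0,v7:0

step 1: output 6; order=[6]; indeg=(0,3,1,1,1,0,0,0)
step 2: output 0; order=[6,0]; indeg=(0,3,1,1,0,0,0,0)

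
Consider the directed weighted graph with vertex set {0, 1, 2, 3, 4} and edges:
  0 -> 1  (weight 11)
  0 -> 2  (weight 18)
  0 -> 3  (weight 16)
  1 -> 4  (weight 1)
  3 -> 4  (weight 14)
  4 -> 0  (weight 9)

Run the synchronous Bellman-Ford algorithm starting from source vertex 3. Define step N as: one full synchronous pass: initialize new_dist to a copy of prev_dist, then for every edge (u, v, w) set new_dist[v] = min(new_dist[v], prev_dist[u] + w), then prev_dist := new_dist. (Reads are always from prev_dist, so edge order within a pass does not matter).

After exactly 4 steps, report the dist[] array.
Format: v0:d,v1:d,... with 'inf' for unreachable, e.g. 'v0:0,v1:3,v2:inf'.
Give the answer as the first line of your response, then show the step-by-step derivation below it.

v0:23,v1:34,v2:41,v3:0,v4:14

step 1: dist = v0:inf,v1:inf,v2:inf,v3:0,v4:14
step 2: dist = v0:23,v1:inf,v2:inf,v3:0,v4:14
step 3: dist = v0:23,v1:34,v2:41,v3:0,v4:14
step 4: dist = v0:23,v1:34,v2:41,v3:0,v4:14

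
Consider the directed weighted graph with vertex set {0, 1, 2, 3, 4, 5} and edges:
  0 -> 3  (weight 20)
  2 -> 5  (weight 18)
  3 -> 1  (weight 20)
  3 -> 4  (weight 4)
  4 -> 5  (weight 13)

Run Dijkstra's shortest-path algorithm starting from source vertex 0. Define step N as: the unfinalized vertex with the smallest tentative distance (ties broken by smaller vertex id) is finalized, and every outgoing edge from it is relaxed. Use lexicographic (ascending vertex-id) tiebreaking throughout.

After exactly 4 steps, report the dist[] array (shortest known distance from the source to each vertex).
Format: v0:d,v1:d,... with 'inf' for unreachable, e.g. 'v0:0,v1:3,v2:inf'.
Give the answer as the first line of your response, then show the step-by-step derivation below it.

v0:0,v1:40,v2:inf,v3:20,v4:24,v5:37

step 1: dist = v0:0,v1:inf,v2:inf,v3:20,v4:inf,v5:inf
step 2: dist = v0:0,v1:40,v2:inf,v3:20,v4:24,v5:inf
step 3: dist = v0:0,v1:40,v2:inf,v3:20,v4:24,v5:37
step 4: dist = v0:0,v1:40,v2:inf,v3:20,v4:24,v5:37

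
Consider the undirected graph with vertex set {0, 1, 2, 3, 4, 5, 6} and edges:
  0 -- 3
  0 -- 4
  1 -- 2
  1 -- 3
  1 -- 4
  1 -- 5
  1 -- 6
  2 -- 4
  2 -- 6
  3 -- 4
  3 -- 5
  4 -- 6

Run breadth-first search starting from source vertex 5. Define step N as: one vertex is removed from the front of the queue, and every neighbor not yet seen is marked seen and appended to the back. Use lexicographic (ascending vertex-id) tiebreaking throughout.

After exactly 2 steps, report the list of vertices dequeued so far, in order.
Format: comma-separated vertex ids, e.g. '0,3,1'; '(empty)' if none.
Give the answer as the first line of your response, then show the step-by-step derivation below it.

5,1

step 1: dequeue 5; queue=[1,3]; order=5
step 2: dequeue 1; queue=[3,2,4,6]; order=5,1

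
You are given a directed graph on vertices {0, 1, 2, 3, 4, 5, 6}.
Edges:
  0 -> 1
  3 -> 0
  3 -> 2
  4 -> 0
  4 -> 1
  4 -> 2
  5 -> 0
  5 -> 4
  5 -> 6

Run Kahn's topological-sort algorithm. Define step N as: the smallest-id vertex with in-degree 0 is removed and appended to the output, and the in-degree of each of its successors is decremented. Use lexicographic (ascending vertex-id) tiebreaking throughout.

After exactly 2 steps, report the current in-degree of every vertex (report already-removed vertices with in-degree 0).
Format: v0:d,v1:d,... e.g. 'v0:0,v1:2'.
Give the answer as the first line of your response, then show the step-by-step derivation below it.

v0:1,v1:2,v2:1,v3:0,v4:0,v5:0,v6:0

step 1: output 3; order=[3]; indeg=(2,2,1,0,1,0,1)
step 2: output 5; order=[3,5]; indeg=(1,2,1,0,0,0,0)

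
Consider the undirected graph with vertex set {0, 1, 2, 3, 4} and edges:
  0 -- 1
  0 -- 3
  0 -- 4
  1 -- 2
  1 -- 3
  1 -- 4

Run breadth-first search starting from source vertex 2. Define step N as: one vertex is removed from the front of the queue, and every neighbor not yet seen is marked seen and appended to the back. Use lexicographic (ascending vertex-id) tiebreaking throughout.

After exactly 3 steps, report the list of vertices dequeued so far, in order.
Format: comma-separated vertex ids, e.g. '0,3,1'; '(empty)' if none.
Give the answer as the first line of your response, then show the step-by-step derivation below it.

2,1,0

step 1: dequeue 2; queue=[1]; order=2
step 2: dequeue 1; queue=[0,3,4]; order=2,1
step 3: dequeue 0; queue=[3,4]; order=2,1,0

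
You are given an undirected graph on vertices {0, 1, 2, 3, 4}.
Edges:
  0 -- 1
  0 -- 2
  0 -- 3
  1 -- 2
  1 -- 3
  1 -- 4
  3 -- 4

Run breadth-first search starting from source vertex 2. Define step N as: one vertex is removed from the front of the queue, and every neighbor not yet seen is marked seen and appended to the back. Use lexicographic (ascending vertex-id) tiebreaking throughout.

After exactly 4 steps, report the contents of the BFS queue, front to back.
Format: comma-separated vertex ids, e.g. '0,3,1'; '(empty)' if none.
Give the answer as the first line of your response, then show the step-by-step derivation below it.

4

step 1: dequeue 2; queue=[0,1]; order=2
step 2: dequeue 0; queue=[1,3]; order=2,0
step 3: dequeue 1; queue=[3,4]; order=2,0,1
step 4: dequeue 3; queue=[4]; order=2,0,1,3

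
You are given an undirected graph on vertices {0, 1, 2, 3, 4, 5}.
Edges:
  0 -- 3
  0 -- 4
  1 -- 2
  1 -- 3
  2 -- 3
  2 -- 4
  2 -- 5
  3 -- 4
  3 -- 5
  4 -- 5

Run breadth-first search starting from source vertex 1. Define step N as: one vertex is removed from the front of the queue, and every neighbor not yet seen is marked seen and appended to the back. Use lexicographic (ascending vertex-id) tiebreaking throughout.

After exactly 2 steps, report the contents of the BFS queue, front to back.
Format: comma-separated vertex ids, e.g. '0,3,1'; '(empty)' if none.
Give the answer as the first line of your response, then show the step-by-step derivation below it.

3,4,5

step 1: dequeue 1; queue=[2,3]; order=1
step 2: dequeue 2; queue=[3,4,5]; order=1,2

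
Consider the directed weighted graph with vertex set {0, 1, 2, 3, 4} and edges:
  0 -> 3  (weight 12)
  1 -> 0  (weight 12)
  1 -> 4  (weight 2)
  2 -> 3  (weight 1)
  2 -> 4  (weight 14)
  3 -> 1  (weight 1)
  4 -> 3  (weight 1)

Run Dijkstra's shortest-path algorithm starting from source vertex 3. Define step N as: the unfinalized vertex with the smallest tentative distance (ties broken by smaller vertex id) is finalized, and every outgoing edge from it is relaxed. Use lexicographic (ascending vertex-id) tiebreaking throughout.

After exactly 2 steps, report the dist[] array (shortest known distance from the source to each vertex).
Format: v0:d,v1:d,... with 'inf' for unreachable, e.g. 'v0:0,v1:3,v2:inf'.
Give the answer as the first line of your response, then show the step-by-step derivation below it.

v0:13,v1:1,v2:inf,v3:0,v4:3

step 1: dist = v0:inf,v1:1,v2:inf,v3:0,v4:inf
step 2: dist = v0:13,v1:1,v2:inf,v3:0,v4:3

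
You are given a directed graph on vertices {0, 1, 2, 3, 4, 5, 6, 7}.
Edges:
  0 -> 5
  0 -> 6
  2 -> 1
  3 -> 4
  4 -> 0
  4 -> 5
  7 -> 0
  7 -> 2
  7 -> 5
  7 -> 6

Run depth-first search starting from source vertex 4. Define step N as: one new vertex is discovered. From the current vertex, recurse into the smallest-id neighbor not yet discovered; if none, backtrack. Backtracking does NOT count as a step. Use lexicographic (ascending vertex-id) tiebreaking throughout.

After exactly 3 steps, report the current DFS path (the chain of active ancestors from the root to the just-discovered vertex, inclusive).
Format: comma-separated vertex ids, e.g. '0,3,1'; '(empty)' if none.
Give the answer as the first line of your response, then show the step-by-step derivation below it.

4,0,5

step 1: discover 4; path=4; order=4
step 2: discover 0; path=4>0; order=4,0
step 3: discover 5; path=4>0>5; order=4,0,5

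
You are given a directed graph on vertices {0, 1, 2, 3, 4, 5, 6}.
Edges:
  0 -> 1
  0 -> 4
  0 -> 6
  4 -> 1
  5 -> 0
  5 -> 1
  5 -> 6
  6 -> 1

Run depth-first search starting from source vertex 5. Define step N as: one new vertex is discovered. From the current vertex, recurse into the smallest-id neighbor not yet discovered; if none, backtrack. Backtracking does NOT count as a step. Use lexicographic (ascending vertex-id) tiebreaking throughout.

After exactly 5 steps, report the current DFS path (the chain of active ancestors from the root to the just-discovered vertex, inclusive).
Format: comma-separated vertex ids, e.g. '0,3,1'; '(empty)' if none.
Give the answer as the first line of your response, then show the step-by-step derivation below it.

5,0,6

step 1: discover 5; path=5; order=5
step 2: discover 0; path=5>0; order=5,0
step 3: discover 1; path=5>0>1; order=5,0,1
step 4: discover 4; path=5>0>4; order=5,0,1,4
step 5: discover 6; path=5>0>6; order=5,0,1,4,6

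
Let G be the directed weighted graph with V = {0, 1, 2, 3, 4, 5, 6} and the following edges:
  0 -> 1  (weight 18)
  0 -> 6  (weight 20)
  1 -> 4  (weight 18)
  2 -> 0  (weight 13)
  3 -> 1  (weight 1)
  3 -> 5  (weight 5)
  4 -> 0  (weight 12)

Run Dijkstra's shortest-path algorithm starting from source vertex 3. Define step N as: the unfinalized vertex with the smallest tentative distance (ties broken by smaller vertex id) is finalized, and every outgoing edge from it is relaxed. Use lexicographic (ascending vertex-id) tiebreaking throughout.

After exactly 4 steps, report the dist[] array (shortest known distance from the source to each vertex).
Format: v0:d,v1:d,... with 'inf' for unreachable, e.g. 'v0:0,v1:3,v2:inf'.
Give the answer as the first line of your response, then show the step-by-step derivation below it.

v0:31,v1:1,v2:inf,v3:0,v4:19,v5:5,v6:inf

step 1: dist = v0:inf,v1:1,v2:inf,v3:0,v4:inf,v5:5,v6:inf
step 2: dist = v0:inf,v1:1,v2:inf,v3:0,v4:19,v5:5,v6:inf
step 3: dist = v0:inf,v1:1,v2:inf,v3:0,v4:19,v5:5,v6:inf
step 4: dist = v0:31,v1:1,v2:inf,v3:0,v4:19,v5:5,v6:inf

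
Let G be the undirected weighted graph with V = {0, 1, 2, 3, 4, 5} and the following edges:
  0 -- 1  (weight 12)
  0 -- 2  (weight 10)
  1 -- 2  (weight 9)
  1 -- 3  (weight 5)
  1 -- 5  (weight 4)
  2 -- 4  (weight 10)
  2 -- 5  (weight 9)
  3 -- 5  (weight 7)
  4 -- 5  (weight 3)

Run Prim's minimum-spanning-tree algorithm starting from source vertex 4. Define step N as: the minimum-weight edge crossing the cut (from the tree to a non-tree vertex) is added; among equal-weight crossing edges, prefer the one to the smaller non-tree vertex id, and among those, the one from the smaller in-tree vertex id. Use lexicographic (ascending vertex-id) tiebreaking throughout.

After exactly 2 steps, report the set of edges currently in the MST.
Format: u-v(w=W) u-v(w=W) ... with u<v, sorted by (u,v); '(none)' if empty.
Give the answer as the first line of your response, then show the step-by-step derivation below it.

1-5(w=4) 4-5(w=3)

step 1: add edge 4-5 (w=3); MST = {4-5(w=3)}
step 2: add edge 1-5 (w=4); MST = {1-5(w=4) 4-5(w=3)}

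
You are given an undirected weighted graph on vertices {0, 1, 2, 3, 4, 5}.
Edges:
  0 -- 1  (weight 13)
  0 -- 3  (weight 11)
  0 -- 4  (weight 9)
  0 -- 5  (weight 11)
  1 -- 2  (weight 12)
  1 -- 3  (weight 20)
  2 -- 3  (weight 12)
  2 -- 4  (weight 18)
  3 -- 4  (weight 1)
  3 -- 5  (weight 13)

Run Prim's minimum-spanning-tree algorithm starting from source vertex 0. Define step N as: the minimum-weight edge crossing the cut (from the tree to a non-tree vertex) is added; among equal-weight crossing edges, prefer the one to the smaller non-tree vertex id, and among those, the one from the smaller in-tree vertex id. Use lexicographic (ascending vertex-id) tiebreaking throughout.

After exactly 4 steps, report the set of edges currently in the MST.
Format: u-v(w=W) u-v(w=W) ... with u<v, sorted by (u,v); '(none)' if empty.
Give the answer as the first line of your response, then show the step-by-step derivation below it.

0-4(w=9) 0-5(w=11) 2-3(w=12) 3-4(w=1)

step 1: add edge 0-4 (w=9); MST = {0-4(w=9)}
step 2: add edge 3-4 (w=1); MST = {0-4(w=9) 3-4(w=1)}
step 3: add edge 0-5 (w=11); MST = {0-4(w=9) 0-5(w=11) 3-4(w=1)}
step 4: add edge 2-3 (w=12); MST = {0-4(w=9) 0-5(w=11) 2-3(w=12) 3-4(w=1)}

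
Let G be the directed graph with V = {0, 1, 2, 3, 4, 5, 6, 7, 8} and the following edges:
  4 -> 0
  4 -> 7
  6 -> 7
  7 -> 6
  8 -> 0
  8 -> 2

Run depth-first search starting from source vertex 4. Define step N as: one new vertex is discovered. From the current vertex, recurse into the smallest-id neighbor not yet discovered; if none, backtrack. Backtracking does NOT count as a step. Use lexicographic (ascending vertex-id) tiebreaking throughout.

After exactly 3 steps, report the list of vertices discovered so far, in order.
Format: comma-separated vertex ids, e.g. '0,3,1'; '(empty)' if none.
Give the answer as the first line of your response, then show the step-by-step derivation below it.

4,0,7

step 1: discover 4; path=4; order=4
step 2: discover 0; path=4>0; order=4,0
step 3: discover 7; path=4>7; order=4,0,7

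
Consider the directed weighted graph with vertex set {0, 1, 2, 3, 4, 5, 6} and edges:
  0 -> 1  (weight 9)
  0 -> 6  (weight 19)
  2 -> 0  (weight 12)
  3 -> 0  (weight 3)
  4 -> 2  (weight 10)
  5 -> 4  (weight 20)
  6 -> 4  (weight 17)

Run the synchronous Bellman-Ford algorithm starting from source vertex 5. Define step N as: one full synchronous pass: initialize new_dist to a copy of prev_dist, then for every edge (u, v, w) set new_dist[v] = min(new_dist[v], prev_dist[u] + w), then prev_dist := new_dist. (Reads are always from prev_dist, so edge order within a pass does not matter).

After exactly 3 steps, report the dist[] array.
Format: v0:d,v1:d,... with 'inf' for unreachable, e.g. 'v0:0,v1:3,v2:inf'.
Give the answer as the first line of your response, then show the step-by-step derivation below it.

v0:42,v1:inf,v2:30,v3:inf,v4:20,v5:0,v6:inf

step 1: dist = v0:inf,v1:inf,v2:inf,v3:inf,v4:20,v5:0,v6:inf
step 2: dist = v0:inf,v1:inf,v2:30,v3:inf,v4:20,v5:0,v6:inf
step 3: dist = v0:42,v1:inf,v2:30,v3:inf,v4:20,v5:0,v6:inf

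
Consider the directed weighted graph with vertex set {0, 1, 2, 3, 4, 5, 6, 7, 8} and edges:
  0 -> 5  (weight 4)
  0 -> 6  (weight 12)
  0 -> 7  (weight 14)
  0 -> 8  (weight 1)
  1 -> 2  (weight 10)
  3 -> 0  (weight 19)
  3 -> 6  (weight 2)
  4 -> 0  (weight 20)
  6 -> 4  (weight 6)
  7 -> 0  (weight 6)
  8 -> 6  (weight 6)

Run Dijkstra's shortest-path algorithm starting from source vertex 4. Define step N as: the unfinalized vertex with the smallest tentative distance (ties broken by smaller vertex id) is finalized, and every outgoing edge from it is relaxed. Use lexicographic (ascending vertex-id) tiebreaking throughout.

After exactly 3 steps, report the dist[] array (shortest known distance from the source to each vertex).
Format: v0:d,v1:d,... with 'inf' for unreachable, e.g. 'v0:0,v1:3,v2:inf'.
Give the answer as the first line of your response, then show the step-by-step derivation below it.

v0:20,v1:inf,v2:inf,v3:inf,v4:0,v5:24,v6:27,v7:34,v8:21

step 1: dist = v0:20,v1:inf,v2:inf,v3:inf,v4:0,v5:inf,v6:inf,v7:inf,v8:inf
step 2: dist = v0:20,v1:inf,v2:inf,v3:inf,v4:0,v5:24,v6:32,v7:34,v8:21
step 3: dist = v0:20,v1:inf,v2:inf,v3:inf,v4:0,v5:24,v6:27,v7:34,v8:21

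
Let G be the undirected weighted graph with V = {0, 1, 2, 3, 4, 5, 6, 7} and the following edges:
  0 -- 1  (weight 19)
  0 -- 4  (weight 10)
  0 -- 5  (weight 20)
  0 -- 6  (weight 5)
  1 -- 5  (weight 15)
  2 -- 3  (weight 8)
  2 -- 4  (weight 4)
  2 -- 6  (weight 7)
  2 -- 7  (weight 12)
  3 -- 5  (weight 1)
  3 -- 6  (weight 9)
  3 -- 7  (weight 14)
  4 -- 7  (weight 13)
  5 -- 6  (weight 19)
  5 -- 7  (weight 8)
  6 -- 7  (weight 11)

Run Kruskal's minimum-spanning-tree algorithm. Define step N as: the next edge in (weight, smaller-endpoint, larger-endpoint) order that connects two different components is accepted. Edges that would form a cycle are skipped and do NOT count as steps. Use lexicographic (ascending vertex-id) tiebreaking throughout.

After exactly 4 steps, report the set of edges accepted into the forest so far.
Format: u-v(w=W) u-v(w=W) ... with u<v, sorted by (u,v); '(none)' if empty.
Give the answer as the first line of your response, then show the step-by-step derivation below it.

0-6(w=5) 2-4(w=4) 2-6(w=7) 3-5(w=1)

step 1: add edge 3-5 (w=1); MST = {3-5(w=1)}
step 2: add edge 2-4 (w=4); MST = {2-4(w=4) 3-5(w=1)}
step 3: add edge 0-6 (w=5); MST = {0-6(w=5) 2-4(w=4) 3-5(w=1)}
step 4: add edge 2-6 (w=7); MST = {0-6(w=5) 2-4(w=4) 2-6(w=7) 3-5(w=1)}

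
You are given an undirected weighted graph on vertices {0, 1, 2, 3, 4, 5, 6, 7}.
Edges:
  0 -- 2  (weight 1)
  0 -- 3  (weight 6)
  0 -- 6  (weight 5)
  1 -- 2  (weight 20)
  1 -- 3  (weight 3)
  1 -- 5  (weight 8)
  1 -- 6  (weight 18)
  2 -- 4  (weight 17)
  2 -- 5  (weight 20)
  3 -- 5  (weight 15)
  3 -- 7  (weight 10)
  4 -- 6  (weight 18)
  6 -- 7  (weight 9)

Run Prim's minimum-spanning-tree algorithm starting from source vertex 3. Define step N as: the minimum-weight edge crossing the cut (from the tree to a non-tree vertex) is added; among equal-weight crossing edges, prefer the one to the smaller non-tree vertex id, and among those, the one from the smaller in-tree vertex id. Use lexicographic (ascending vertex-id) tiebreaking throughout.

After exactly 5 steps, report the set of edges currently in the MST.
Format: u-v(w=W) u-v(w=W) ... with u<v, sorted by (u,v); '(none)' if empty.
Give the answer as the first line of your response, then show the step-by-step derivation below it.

0-2(w=1) 0-3(w=6) 0-6(w=5) 1-3(w=3) 1-5(w=8)

step 1: add edge 1-3 (w=3); MST = {1-3(w=3)}
step 2: add edge 0-3 (w=6); MST = {0-3(w=6) 1-3(w=3)}
step 3: add edge 0-2 (w=1); MST = {0-2(w=1) 0-3(w=6) 1-3(w=3)}
step 4: add edge 0-6 (w=5); MST = {0-2(w=1) 0-3(w=6) 0-6(w=5) 1-3(w=3)}
step 5: add edge 1-5 (w=8); MST = {0-2(w=1) 0-3(w=6) 0-6(w=5) 1-3(w=3) 1-5(w=8)}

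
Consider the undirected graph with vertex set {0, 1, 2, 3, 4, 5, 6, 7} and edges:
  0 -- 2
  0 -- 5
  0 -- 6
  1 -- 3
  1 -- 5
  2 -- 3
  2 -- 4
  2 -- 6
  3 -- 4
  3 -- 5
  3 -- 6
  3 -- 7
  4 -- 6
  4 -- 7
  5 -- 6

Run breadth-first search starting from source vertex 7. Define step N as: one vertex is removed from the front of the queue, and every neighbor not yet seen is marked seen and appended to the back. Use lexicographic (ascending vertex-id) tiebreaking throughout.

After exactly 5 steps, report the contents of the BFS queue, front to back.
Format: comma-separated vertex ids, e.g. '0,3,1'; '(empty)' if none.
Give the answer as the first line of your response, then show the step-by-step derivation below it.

5,6,0

step 1: dequeue 7; queue=[3,4]; order=7
step 2: dequeue 3; queue=[4,1,2,5,6]; order=7,3
step 3: dequeue 4; queue=[1,2,5,6]; order=7,3,4
step 4: dequeue 1; queue=[2,5,6]; order=7,3,4,1
step 5: dequeue 2; queue=[5,6,0]; order=7,3,4,1,2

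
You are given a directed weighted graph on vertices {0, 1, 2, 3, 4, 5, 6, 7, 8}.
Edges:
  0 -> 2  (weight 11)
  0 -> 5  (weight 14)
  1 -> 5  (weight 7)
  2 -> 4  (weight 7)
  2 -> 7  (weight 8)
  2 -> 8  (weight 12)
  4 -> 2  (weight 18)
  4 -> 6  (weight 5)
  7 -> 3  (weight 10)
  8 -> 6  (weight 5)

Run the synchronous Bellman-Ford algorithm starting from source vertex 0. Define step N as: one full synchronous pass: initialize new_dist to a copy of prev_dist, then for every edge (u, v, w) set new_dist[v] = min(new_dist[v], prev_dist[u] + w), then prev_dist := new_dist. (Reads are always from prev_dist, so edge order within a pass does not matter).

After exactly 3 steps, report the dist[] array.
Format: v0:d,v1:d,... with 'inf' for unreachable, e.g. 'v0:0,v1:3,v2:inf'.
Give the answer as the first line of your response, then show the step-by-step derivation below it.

v0:0,v1:inf,v2:11,v3:29,v4:18,v5:14,v6:23,v7:19,v8:23

step 1: dist = v0:0,v1:inf,v2:11,v3:inf,v4:inf,v5:14,v6:inf,v7:inf,v8:inf
step 2: dist = v0:0,v1:inf,v2:11,v3:inf,v4:18,v5:14,v6:inf,v7:19,v8:23
step 3: dist = v0:0,v1:inf,v2:11,v3:29,v4:18,v5:14,v6:23,v7:19,v8:23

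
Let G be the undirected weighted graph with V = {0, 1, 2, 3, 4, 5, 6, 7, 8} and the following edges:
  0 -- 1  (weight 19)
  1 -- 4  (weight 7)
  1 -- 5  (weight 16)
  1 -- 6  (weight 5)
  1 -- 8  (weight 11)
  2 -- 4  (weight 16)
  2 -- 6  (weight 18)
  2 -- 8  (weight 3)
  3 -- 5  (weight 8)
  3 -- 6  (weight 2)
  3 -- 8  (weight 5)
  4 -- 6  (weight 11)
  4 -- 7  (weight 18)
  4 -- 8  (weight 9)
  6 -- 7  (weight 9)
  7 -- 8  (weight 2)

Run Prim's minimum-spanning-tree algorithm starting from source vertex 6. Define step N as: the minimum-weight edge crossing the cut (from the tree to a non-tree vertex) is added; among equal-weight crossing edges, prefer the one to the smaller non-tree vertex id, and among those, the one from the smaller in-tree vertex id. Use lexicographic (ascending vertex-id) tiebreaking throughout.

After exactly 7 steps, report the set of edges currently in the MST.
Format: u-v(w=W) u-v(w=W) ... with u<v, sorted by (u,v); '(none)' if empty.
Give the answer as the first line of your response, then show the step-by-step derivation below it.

1-4(w=7) 1-6(w=5) 2-8(w=3) 3-5(w=8) 3-6(w=2) 3-8(w=5) 7-8(w=2)

step 1: add edge 3-6 (w=2); MST = {3-6(w=2)}
step 2: add edge 1-6 (w=5); MST = {1-6(w=5) 3-6(w=2)}
step 3: add edge 3-8 (w=5); MST = {1-6(w=5) 3-6(w=2) 3-8(w=5)}
step 4: add edge 7-8 (w=2); MST = {1-6(w=5) 3-6(w=2) 3-8(w=5) 7-8(w=2)}
step 5: add edge 2-8 (w=3); MST = {1-6(w=5) 2-8(w=3) 3-6(w=2) 3-8(w=5) 7-8(w=2)}
step 6: add edge 1-4 (w=7); MST = {1-4(w=7) 1-6(w=5) 2-8(w=3) 3-6(w=2) 3-8(w=5) 7-8(w=2)}
step 7: add edge 3-5 (w=8); MST = {1-4(w=7) 1-6(w=5) 2-8(w=3) 3-5(w=8) 3-6(w=2) 3-8(w=5) 7-8(w=2)}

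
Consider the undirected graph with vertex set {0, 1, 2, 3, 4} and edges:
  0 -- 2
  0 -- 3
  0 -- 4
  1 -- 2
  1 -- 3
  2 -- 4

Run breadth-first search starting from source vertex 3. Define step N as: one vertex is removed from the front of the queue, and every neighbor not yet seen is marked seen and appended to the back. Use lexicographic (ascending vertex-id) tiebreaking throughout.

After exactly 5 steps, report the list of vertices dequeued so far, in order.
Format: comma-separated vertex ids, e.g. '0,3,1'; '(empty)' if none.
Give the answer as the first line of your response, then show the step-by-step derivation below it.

3,0,1,2,4

step 1: dequeue 3; queue=[0,1]; order=3
step 2: dequeue 0; queue=[1,2,4]; order=3,0
step 3: dequeue 1; queue=[2,4]; order=3,0,1
step 4: dequeue 2; queue=[4]; order=3,0,1,2
step 5: dequeue 4; queue=[(empty)]; order=3,0,1,2,4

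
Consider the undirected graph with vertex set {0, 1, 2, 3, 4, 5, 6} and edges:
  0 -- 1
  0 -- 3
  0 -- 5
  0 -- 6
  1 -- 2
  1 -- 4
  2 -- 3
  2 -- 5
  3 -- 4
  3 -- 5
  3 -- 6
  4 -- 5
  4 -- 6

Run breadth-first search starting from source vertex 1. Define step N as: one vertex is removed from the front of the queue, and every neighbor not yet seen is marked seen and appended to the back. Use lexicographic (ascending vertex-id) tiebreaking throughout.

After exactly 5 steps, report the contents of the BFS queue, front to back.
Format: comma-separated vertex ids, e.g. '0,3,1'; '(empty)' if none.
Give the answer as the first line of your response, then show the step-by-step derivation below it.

5,6

step 1: dequeue 1; queue=[0,2,4]; order=1
step 2: dequeue 0; queue=[2,4,3,5,6]; order=1,0
step 3: dequeue 2; queue=[4,3,5,6]; order=1,0,2
step 4: dequeue 4; queue=[3,5,6]; order=1,0,2,4
step 5: dequeue 3; queue=[5,6]; order=1,0,2,4,3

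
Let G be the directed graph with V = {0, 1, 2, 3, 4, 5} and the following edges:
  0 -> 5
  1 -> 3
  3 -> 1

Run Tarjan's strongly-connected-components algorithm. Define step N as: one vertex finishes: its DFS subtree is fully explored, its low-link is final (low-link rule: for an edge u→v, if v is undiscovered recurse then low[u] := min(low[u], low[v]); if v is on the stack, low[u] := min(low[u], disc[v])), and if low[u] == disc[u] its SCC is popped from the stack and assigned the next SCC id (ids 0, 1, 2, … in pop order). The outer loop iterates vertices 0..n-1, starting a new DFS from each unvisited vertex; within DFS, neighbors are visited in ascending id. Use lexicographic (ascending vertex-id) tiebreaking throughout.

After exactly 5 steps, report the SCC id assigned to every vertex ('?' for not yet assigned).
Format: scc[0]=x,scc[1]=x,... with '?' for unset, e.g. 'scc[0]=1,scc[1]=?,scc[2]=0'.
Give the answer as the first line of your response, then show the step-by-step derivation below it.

scc[0]=1,scc[1]=2,scc[2]=3,scc[3]=2,scc[4]=?,scc[5]=0

step 1: low=(low[0]=0,low[1]=?,low[2]=?,low[3]=?,low[4]=?,low[5]=1); scc=(scc[0]=?,scc[1]=?,scc[2]=?,scc[3]=?,scc[4]=?,scc[5]=0)
step 2: low=(low[0]=0,low[1]=?,low[2]=?,low[3]=?,low[4]=?,low[5]=1); scc=(scc[0]=1,scc[1]=?,scc[2]=?,scc[3]=?,scc[4]=?,scc[5]=0)
step 3: low=(low[0]=0,low[1]=2,low[2]=?,low[3]=2,low[4]=?,low[5]=1); scc=(scc[0]=1,scc[1]=?,scc[2]=?,scc[3]=?,scc[4]=?,scc[5]=0)
step 4: low=(low[0]=0,low[1]=2,low[2]=?,low[3]=2,low[4]=?,low[5]=1); scc=(scc[0]=1,scc[1]=2,scc[2]=?,scc[3]=2,scc[4]=?,scc[5]=0)
step 5: low=(low[0]=0,low[1]=2,low[2]=4,low[3]=2,low[4]=?,low[5]=1); scc=(scc[0]=1,scc[1]=2,scc[2]=3,scc[3]=2,scc[4]=?,scc[5]=0)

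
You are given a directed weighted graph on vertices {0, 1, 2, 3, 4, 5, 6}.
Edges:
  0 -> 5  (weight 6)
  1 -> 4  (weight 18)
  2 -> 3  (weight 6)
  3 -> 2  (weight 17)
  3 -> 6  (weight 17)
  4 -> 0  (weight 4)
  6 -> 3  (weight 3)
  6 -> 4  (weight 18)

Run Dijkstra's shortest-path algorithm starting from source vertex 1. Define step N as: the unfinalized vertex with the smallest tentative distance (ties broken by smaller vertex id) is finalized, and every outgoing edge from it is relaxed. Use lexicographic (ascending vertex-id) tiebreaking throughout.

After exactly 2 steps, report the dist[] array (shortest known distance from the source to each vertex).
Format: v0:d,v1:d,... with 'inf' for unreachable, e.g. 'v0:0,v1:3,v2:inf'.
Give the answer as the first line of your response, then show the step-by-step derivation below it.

v0:22,v1:0,v2:inf,v3:inf,v4:18,v5:inf,v6:inf

step 1: dist = v0:inf,v1:0,v2:inf,v3:inf,v4:18,v5:inf,v6:inf
step 2: dist = v0:22,v1:0,v2:inf,v3:inf,v4:18,v5:inf,v6:inf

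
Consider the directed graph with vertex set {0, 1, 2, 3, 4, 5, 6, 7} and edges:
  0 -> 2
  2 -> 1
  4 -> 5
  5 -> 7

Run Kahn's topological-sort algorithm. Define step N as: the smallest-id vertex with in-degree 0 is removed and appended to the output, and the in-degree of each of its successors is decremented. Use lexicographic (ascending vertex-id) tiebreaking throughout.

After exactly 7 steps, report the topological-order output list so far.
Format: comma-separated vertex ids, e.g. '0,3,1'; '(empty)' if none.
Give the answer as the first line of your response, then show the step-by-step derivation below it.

0,2,1,3,4,5,6

step 1: output 0; order=[0]; indeg=(0,1,0,0,0,1,0,1)
step 2: output 2; order=[0,2]; indeg=(0,0,0,0,0,1,0,1)
step 3: output 1; order=[0,2,1]; indeg=(0,0,0,0,0,1,0,1)
step 4: output 3; order=[0,2,1,3]; indeg=(0,0,0,0,0,1,0,1)
step 5: output 4; order=[0,2,1,3,4]; indeg=(0,0,0,0,0,0,0,1)
step 6: output 5; order=[0,2,1,3,4,5]; indeg=(0,0,0,0,0,0,0,0)
step 7: output 6; order=[0,2,1,3,4,5,6]; indeg=(0,0,0,0,0,0,0,0)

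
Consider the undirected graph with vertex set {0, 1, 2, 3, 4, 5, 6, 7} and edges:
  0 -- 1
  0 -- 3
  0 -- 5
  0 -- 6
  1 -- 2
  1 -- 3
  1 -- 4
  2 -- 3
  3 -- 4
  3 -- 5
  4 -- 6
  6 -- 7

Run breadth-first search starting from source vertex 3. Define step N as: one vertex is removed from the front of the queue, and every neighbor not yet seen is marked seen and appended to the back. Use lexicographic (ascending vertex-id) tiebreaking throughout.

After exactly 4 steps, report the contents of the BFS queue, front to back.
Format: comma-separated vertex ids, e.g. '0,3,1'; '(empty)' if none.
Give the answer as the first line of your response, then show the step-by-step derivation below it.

4,5,6

step 1: dequeue 3; queue=[0,1,2,4,5]; order=3
step 2: dequeue 0; queue=[1,2,4,5,6]; order=3,0
step 3: dequeue 1; queue=[2,4,5,6]; order=3,0,1
step 4: dequeue 2; queue=[4,5,6]; order=3,0,1,2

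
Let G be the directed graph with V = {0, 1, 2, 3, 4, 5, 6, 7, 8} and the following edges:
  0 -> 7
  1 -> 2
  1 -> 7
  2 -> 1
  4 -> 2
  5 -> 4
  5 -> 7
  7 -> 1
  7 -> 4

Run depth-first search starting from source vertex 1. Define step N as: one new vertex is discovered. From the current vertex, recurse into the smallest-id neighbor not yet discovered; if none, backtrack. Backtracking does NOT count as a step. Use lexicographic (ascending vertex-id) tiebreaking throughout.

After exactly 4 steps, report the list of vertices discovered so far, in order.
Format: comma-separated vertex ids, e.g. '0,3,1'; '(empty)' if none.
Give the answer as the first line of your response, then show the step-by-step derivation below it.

1,2,7,4

step 1: discover 1; path=1; order=1
step 2: discover 2; path=1>2; order=1,2
step 3: discover 7; path=1>7; order=1,2,7
step 4: discover 4; path=1>7>4; order=1,2,7,4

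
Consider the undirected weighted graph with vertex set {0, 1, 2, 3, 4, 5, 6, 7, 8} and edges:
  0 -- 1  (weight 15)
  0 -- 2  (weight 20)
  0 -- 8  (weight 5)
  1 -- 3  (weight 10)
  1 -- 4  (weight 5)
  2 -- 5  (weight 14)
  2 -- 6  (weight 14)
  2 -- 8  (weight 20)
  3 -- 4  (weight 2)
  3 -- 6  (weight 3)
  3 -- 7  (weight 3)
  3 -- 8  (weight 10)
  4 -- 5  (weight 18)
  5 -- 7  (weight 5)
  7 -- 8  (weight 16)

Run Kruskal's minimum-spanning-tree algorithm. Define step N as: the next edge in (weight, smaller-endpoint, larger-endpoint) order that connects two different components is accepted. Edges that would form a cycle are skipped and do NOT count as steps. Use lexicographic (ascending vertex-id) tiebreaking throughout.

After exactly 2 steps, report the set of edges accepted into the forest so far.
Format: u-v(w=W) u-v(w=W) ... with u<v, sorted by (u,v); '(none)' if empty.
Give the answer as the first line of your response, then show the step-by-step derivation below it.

3-4(w=2) 3-6(w=3)

step 1: add edge 3-4 (w=2); MST = {3-4(w=2)}
step 2: add edge 3-6 (w=3); MST = {3-4(w=2) 3-6(w=3)}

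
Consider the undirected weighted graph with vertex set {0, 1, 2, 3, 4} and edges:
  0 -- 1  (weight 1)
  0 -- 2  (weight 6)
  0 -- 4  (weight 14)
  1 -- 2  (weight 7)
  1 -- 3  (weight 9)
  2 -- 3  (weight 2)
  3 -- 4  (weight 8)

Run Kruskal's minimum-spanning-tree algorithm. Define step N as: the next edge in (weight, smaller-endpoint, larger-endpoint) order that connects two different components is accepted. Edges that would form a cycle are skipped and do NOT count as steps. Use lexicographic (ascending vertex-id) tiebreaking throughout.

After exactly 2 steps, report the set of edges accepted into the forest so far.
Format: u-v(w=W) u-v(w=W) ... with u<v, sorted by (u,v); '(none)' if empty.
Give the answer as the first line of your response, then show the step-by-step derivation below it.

0-1(w=1) 2-3(w=2)

step 1: add edge 0-1 (w=1); MST = {0-1(w=1)}
step 2: add edge 2-3 (w=2); MST = {0-1(w=1) 2-3(w=2)}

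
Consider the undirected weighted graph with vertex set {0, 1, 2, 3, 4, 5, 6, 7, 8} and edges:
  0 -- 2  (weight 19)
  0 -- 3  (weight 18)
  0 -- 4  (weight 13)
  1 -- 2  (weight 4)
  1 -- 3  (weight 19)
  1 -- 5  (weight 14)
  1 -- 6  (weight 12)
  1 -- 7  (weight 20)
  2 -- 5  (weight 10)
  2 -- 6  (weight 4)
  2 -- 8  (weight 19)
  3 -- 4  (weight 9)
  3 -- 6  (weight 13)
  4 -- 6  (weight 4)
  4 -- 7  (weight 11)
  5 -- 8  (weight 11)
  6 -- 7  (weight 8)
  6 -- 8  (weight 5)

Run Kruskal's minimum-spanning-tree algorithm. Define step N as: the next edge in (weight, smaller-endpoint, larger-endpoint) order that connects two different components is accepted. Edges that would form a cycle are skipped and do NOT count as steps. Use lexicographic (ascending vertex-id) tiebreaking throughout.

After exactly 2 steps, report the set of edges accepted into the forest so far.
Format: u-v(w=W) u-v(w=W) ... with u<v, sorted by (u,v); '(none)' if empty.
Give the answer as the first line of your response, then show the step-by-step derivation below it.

1-2(w=4) 2-6(w=4)

step 1: add edge 1-2 (w=4); MST = {1-2(w=4)}
step 2: add edge 2-6 (w=4); MST = {1-2(w=4) 2-6(w=4)}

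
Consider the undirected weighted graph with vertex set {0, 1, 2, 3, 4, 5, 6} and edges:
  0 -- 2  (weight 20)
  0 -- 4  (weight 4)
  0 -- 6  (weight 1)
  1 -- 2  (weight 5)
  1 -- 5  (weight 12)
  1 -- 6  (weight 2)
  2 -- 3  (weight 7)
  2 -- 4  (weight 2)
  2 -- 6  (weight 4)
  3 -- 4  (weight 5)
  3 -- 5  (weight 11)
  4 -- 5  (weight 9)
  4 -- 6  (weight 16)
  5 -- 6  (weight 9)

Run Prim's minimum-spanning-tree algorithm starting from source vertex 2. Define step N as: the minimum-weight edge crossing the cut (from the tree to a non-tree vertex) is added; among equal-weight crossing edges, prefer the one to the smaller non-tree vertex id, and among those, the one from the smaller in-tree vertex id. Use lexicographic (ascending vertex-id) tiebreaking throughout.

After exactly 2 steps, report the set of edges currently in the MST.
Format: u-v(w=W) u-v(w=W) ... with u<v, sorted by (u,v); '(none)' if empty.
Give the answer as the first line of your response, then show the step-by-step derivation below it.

0-4(w=4) 2-4(w=2)

step 1: add edge 2-4 (w=2); MST = {2-4(w=2)}
step 2: add edge 0-4 (w=4); MST = {0-4(w=4) 2-4(w=2)}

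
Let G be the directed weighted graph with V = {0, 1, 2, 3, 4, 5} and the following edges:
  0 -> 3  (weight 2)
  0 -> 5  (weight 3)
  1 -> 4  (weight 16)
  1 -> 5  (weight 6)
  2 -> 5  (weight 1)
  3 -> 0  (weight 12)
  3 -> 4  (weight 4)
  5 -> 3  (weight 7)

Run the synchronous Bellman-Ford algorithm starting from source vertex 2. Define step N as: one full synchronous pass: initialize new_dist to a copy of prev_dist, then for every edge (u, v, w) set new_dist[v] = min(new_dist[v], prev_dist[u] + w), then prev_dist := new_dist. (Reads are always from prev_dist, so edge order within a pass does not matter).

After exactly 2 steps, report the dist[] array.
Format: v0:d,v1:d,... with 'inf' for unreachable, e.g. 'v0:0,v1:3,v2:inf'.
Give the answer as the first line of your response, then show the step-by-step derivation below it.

v0:inf,v1:inf,v2:0,v3:8,v4:inf,v5:1

step 1: dist = v0:inf,v1:inf,v2:0,v3:inf,v4:inf,v5:1
step 2: dist = v0:inf,v1:inf,v2:0,v3:8,v4:inf,v5:1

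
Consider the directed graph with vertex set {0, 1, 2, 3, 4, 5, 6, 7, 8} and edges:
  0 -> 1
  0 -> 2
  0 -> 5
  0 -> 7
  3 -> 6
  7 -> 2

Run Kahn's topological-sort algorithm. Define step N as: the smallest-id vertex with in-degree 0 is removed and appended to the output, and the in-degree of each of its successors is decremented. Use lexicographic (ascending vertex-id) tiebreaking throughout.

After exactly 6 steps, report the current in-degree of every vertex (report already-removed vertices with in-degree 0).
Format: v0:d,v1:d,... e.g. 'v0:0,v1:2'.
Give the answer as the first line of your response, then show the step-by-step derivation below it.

v0:0,v1:0,v2:1,v3:0,v4:0,v5:0,v6:0,v7:0,v8:0

step 1: output 0; order=[0]; indeg=(0,0,1,0,0,0,1,0,0)
step 2: output 1; order=[0,1]; indeg=(0,0,1,0,0,0,1,0,0)
step 3: output 3; order=[0,1,3]; indeg=(0,0,1,0,0,0,0,0,0)
step 4: output 4; order=[0,1,3,4]; indeg=(0,0,1,0,0,0,0,0,0)
step 5: output 5; order=[0,1,3,4,5]; indeg=(0,0,1,0,0,0,0,0,0)
step 6: output 6; order=[0,1,3,4,5,6]; indeg=(0,0,1,0,0,0,0,0,0)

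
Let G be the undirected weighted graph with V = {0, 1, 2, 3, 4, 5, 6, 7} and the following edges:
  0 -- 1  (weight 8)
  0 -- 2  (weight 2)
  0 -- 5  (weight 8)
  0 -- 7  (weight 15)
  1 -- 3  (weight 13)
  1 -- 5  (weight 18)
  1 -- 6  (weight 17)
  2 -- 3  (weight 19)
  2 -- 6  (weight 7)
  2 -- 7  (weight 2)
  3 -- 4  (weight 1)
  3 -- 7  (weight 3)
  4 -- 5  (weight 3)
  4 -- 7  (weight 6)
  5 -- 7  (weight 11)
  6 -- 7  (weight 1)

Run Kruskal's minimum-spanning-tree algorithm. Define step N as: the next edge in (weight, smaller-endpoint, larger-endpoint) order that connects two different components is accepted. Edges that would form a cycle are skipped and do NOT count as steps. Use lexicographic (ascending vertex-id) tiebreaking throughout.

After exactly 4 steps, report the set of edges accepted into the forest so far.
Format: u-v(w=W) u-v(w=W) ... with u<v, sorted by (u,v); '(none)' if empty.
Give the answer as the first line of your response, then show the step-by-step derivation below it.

0-2(w=2) 2-7(w=2) 3-4(w=1) 6-7(w=1)

step 1: add edge 3-4 (w=1); MST = {3-4(w=1)}
step 2: add edge 6-7 (w=1); MST = {3-4(w=1) 6-7(w=1)}
step 3: add edge 0-2 (w=2); MST = {0-2(w=2) 3-4(w=1) 6-7(w=1)}
step 4: add edge 2-7 (w=2); MST = {0-2(w=2) 2-7(w=2) 3-4(w=1) 6-7(w=1)}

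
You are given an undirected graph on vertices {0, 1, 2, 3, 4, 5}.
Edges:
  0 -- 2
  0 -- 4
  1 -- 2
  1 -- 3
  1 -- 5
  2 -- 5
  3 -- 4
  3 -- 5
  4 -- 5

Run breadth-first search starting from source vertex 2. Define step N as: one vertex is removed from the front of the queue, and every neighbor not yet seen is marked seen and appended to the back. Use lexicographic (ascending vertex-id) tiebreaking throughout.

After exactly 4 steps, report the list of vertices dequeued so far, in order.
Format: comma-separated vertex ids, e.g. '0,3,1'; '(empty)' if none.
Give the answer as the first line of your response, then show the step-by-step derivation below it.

2,0,1,5

step 1: dequeue 2; queue=[0,1,5]; order=2
step 2: dequeue 0; queue=[1,5,4]; order=2,0
step 3: dequeue 1; queue=[5,4,3]; order=2,0,1
step 4: dequeue 5; queue=[4,3]; order=2,0,1,5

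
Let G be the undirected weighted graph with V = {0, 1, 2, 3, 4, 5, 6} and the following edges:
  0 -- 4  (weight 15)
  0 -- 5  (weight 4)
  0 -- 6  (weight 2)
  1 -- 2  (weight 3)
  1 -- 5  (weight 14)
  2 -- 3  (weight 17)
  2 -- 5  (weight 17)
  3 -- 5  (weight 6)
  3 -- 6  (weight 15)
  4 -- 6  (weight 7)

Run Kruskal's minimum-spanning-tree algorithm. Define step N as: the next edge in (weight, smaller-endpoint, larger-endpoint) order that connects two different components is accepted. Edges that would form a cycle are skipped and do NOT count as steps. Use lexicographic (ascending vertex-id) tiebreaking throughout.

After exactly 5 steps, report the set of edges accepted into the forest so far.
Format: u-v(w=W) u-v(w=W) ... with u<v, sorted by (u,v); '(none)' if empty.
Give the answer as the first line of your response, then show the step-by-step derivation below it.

0-5(w=4) 0-6(w=2) 1-2(w=3) 3-5(w=6) 4-6(w=7)

step 1: add edge 0-6 (w=2); MST = {0-6(w=2)}
step 2: add edge 1-2 (w=3); MST = {0-6(w=2) 1-2(w=3)}
step 3: add edge 0-5 (w=4); MST = {0-5(w=4) 0-6(w=2) 1-2(w=3)}
step 4: add edge 3-5 (w=6); MST = {0-5(w=4) 0-6(w=2) 1-2(w=3) 3-5(w=6)}
step 5: add edge 4-6 (w=7); MST = {0-5(w=4) 0-6(w=2) 1-2(w=3) 3-5(w=6) 4-6(w=7)}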